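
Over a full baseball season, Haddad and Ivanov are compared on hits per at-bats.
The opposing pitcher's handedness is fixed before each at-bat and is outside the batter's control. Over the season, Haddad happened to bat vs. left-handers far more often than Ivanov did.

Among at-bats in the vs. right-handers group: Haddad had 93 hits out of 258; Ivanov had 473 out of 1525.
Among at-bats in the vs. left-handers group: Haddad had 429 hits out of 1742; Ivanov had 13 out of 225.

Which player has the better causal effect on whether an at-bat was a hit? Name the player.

Haddad

Within every pitcher handedness level Haddad has the higher rate, yet pooled Ivanov does — Simpson's reversal.
The imbalance in pitcher handedness arose from how at-bats were allocated, not from anything the player did; and pitcher handedness independently affects the outcome. The pooled gap is confounded — condition on pitcher handedness.
Within each level — vs. right-handers: 36.0% vs 31.0%; vs. left-handers: 24.6% vs 5.8% — Haddad is higher every time.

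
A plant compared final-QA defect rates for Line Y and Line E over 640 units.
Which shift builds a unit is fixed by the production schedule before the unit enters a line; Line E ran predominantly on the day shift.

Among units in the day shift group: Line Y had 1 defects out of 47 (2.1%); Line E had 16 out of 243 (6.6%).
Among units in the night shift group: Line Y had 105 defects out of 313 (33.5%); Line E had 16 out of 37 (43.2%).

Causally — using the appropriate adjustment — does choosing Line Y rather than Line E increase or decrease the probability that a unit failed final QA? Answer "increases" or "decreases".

decreases

Within every shift level Line Y has the lower rate, yet pooled Line E does — Simpson's reversal.
Shift is set before the line has any effect — it is not caused by the line — and it independently drives the outcome. That makes it a confounder, so the causal comparison is within shift levels.
Within each level — day shift: 2.1% vs 6.6%; night shift: 33.5% vs 43.2% — Line Y is lower every time.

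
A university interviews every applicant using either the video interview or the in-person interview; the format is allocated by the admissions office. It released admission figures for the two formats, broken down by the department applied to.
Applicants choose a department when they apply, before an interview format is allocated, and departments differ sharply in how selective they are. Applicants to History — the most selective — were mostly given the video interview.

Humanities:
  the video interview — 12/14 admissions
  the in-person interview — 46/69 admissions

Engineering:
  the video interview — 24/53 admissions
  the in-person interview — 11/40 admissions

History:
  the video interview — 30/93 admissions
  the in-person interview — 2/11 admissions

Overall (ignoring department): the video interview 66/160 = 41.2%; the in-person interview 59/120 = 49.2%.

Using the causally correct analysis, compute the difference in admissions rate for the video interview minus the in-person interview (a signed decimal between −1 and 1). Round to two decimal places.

The department-specific comparison favours the video interview throughout, but the pooled figures favour the in-person interview. The question is whether to condition on department.
Here department is a common cause — it drives both which interview format a case falls under and the outcome. The crude comparison mixes populations; the stratum-specific rates are the causally relevant ones.
Adjusting over the population distribution of department: 0.296·(0.857−0.667) + 0.332·(0.453−0.275) + 0.371·(0.323−0.182) = +0.168.

+0.17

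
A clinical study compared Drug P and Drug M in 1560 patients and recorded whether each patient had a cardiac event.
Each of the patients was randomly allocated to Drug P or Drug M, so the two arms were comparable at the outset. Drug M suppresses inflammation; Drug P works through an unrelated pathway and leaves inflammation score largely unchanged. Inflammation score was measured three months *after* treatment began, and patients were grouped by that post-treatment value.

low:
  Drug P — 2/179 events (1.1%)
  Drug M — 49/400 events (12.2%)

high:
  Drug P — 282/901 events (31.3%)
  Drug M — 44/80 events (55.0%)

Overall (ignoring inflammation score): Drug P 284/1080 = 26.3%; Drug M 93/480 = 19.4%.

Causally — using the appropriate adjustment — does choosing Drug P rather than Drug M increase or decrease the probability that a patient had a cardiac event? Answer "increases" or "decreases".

Because the drug influences inflammation score, inflammation score is a post-treatment mediator, not a confounder. Stratifying on it would bias the estimate; the causal effect is the crude pooled difference.
Pooled: Drug P 26.3% vs Drug M 19.4%; Drug M is lower overall.

increases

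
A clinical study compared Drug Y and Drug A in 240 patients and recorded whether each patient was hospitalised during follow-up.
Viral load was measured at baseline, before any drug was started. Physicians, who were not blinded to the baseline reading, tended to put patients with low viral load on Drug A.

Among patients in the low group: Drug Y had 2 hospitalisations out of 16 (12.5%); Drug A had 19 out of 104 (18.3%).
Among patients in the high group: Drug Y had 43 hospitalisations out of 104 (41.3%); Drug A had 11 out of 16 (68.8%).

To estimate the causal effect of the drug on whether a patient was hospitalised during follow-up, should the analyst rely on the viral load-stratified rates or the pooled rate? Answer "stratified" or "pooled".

stratified

Within every viral load level Drug Y has the lower rate, yet pooled Drug A does — Simpson's reversal.
Viral load satisfies the back-door criterion: it is not a descendant of the drug, and it blocks the spurious path from drug to outcome. Adjusting for it (i.e., using the within-viral load rates) gives the causal effect.
Within each level — low: 12.5% vs 18.3%; high: 41.3% vs 68.8% — Drug Y is lower every time.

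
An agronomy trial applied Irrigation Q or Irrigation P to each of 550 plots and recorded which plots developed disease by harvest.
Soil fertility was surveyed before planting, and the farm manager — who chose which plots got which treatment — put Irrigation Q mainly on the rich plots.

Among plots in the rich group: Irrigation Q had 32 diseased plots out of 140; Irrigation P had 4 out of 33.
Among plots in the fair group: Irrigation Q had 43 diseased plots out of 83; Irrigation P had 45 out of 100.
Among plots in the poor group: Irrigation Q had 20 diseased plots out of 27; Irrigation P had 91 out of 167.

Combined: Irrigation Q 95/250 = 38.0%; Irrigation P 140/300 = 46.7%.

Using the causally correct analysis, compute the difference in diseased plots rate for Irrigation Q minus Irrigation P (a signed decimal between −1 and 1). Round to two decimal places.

The imbalance in soil fertility arose from how plots were allocated, not from anything the irrigation did; and soil fertility independently affects the outcome. The pooled gap is confounded — condition on soil fertility.
Adjusting over the population distribution of soil fertility: 0.315·(0.229−0.121) + 0.333·(0.518−0.450) + 0.353·(0.741−0.545) = +0.125.

+0.13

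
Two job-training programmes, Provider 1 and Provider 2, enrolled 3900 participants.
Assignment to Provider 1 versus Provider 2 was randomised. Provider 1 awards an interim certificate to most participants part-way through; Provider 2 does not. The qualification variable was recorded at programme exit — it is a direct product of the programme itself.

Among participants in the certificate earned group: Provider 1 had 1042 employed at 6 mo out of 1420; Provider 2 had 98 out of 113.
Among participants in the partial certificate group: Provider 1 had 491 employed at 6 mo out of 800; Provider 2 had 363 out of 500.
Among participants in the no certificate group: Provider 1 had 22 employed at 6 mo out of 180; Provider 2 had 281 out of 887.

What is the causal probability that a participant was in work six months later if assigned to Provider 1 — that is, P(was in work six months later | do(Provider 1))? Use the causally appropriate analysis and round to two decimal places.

0.65

Within every qualification attained during the programme level Provider 2 has the higher rate, yet pooled Provider 1 does — Simpson's reversal.
Qualification attained during the programme is recorded after the programme and is itself shifted by it — it sits on the causal path from programme to outcome. Conditioning on a mediator would strip out part of the effect we want; the pooled comparison gives the total causal effect.
So P(outcome | do(Provider 1)) is just the pooled rate for Provider 1: 1555/2400 = 0.648.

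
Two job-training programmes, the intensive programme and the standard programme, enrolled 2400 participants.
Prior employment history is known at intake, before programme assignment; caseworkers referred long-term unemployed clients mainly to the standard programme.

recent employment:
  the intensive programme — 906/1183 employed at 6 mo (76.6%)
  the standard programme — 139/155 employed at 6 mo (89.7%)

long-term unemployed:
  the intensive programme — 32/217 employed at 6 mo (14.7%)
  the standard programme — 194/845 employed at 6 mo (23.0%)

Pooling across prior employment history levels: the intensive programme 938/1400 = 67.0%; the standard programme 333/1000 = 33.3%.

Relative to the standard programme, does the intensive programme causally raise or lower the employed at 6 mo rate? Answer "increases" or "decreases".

Prior employment history is set before the programme has any effect — it is not caused by the programme — and it independently drives the outcome. That makes it a confounder, so the causal comparison is within prior employment history levels.
Within each level — recent employment: 76.6% vs 89.7%; long-term unemployed: 14.7% vs 23.0% — the standard programme is higher every time.

decreases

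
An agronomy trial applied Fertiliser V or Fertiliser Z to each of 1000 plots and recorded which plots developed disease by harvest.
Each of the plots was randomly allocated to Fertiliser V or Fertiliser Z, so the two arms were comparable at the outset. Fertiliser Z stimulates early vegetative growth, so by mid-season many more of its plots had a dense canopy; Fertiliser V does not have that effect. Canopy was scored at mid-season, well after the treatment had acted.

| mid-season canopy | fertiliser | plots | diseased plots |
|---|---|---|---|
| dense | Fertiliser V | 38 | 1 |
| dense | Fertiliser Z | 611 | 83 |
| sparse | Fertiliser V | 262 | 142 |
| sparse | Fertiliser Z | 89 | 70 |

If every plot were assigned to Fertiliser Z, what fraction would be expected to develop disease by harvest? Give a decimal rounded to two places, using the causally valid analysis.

0.22

The mid-season canopy-specific comparison favours Fertiliser V throughout, but the pooled figures favour Fertiliser Z. The question is whether to condition on mid-season canopy.
The distribution of mid-season canopy is itself part of what the fertiliser does — it is an intermediate outcome. Holding it fixed would remove that part of the effect; the total effect is the pooled difference.
So P(outcome | do(Fertiliser Z)) is just the pooled rate for Fertiliser Z: 153/700 = 0.219.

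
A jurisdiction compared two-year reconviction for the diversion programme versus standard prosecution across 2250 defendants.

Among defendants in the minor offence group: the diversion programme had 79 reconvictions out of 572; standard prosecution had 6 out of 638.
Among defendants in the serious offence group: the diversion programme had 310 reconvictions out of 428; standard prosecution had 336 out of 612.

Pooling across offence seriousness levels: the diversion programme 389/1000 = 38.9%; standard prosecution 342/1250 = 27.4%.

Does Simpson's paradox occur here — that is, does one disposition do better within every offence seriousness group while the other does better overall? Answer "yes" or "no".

Within each offence seriousness level (minor offence 13.8% vs 0.9%; serious offence 72.4% vs 54.9%), standard prosecution has the lower rate every time. Pooled: 38.9% vs 27.4% — standard prosecution has the lower rate overall. They agree.

no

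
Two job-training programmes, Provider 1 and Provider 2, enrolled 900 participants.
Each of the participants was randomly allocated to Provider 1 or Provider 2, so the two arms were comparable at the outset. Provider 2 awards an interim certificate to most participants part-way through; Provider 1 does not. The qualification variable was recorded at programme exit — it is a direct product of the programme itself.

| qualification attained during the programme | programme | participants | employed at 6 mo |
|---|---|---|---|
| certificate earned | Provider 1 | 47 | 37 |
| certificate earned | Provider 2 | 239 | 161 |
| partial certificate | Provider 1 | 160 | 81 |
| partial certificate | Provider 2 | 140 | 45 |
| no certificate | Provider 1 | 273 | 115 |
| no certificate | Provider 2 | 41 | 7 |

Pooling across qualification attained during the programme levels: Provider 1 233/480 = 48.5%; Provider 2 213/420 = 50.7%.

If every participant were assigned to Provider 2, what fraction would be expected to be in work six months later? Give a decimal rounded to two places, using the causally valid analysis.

The qualification attained during the programme-specific comparison favours Provider 1 throughout, but the pooled figures favour Provider 2. The question is whether to condition on qualification attained during the programme.
Qualification attained during the programme lies on the pathway programme → qualification attained during the programme → outcome, so adjusting for it blocks the indirect effect. For the total causal effect of programme, use the unadjusted pooled rates.
So P(outcome | do(Provider 2)) is just the pooled rate for Provider 2: 213/420 = 0.507.

0.51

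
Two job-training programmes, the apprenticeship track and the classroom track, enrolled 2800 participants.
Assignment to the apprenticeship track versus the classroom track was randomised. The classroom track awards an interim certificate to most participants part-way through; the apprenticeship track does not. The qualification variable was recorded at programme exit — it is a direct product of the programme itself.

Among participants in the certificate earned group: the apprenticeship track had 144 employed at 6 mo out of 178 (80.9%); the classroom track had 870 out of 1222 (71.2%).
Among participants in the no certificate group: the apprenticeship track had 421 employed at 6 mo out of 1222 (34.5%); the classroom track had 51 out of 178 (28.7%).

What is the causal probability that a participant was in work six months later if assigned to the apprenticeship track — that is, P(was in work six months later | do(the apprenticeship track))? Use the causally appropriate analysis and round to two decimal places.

The distribution of qualification attained during the programme is itself part of what the programme does — it is an intermediate outcome. Holding it fixed would remove that part of the effect; the total effect is the pooled difference.
So P(outcome | do(the apprenticeship track)) is just the pooled rate for the apprenticeship track: 565/1400 = 0.404.

0.40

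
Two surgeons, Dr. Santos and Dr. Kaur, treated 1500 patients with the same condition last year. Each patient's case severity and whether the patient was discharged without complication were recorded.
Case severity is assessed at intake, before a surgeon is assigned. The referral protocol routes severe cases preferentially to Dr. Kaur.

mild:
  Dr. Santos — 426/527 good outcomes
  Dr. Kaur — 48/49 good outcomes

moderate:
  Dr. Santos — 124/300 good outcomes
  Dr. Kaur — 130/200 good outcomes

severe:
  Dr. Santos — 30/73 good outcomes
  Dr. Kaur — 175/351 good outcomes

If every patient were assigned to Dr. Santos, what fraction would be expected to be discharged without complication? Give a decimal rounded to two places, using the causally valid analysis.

0.56

Here case severity is a common cause — it drives both which surgeon a case falls under and the outcome. The crude comparison mixes populations; the stratum-specific rates are the causally relevant ones.
Standardising Dr. Santos to the population case severity mix: 0.384·426/527 + 0.333·124/300 + 0.283·30/73 = 0.564.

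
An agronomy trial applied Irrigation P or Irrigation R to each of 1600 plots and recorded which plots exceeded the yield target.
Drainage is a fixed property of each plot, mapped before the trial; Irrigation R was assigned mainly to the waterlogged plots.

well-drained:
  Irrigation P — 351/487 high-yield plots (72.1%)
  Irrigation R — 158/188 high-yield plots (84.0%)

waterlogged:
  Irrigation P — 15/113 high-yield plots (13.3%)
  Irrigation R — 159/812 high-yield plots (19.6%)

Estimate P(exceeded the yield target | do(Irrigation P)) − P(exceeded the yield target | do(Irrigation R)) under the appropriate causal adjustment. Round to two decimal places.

Irrigation R is higher inside every field drainage stratum but Irrigation P is higher in aggregate. Whether to stratify depends on how field drainage relates to the irrigation.
Field drainage is set before the irrigation has any effect — it is not caused by the irrigation — and it independently drives the outcome. That makes it a confounder, so the causal comparison is within field drainage levels.
Adjusting over the population distribution of field drainage: 0.422·(0.721−0.840) + 0.578·(0.133−0.196) = -0.087.

-0.09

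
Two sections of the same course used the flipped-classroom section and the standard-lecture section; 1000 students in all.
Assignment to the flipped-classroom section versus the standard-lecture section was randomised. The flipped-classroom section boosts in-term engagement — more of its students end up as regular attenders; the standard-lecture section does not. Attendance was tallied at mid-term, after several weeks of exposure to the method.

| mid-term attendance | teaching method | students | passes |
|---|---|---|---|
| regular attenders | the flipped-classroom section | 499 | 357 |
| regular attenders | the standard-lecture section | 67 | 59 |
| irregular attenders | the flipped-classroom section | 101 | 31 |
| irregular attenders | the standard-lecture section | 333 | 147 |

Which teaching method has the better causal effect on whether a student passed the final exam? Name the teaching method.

the flipped-classroom section

Within every mid-term attendance level the standard-lecture section has the higher rate, yet pooled the flipped-classroom section does — Simpson's reversal.
Because the teaching method influences mid-term attendance, mid-term attendance is a post-treatment mediator, not a confounder. Stratifying on it would bias the estimate; the causal effect is the crude pooled difference.
Pooled: the flipped-classroom section 64.7% vs the standard-lecture section 51.5%; the flipped-classroom section is higher overall.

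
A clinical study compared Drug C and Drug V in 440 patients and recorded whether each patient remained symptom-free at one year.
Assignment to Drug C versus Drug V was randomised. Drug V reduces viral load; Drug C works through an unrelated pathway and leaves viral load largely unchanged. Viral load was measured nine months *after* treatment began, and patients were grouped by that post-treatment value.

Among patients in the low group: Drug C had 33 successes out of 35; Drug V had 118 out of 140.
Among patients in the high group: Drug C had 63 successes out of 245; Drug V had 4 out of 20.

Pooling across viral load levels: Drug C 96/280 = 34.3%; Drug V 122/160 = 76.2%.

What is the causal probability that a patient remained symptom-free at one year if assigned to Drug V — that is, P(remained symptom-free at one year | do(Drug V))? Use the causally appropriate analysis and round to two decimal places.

0.76

Stratifying would compare drugs among patients the drugs themselves sorted into viral load groups — a form of selection on an intermediate. The unconditioned pooled rates give the total causal effect.
So P(outcome | do(Drug V)) is just the pooled rate for Drug V: 122/160 = 0.762.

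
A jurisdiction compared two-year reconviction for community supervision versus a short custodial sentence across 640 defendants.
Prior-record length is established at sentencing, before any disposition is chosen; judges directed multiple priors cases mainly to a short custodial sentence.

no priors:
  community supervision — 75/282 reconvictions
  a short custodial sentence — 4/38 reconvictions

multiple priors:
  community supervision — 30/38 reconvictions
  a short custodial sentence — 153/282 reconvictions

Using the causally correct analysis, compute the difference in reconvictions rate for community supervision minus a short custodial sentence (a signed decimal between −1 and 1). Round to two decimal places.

+0.20

The stratified and pooled comparisons disagree (a short custodial sentence wins within each prior-record length; community supervision wins overall), so the answer turns on the causal role of prior-record length.
The imbalance in prior-record length arose from how defendants were allocated, not from anything the disposition did; and prior-record length independently affects the outcome. The pooled gap is confounded — condition on prior-record length.
Adjusting over the population distribution of prior-record length: 0.500·(0.266−0.105) + 0.500·(0.789−0.543) = +0.204.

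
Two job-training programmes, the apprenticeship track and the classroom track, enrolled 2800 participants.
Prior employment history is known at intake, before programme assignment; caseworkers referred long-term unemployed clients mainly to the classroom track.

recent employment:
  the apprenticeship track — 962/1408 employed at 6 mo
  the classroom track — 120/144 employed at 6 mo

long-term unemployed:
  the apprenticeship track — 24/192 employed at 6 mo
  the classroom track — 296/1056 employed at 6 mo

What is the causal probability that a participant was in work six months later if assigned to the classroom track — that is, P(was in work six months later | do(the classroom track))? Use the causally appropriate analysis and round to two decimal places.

0.59

the classroom track is higher inside every prior employment history stratum but the apprenticeship track is higher in aggregate. Whether to stratify depends on how prior employment history relates to the programme.
Since prior employment history is a pre-existing factor (not a product of the programme) and it affects the outcome on its own, it is a confounder. The stratified rates, not the pooled rate, identify the causal effect.
Standardising the classroom track to the population prior employment history mix: 0.554·120/144 + 0.446·296/1056 = 0.587.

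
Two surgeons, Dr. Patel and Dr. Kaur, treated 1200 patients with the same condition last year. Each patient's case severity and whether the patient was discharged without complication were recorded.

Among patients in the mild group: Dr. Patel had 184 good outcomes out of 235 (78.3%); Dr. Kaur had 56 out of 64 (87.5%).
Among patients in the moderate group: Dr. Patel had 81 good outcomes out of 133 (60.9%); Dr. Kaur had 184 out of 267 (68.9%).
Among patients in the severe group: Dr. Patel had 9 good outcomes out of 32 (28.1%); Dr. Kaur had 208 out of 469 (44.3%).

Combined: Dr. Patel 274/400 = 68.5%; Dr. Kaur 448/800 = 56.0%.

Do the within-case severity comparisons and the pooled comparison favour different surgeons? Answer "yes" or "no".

Within each case severity level (mild 78.3% vs 87.5%; moderate 60.9% vs 68.9%; severe 28.1% vs 44.3%), Dr. Kaur has the higher rate every time. Pooled: 68.5% vs 56.0% — Dr. Patel has the higher rate overall. The two comparisons disagree.

yes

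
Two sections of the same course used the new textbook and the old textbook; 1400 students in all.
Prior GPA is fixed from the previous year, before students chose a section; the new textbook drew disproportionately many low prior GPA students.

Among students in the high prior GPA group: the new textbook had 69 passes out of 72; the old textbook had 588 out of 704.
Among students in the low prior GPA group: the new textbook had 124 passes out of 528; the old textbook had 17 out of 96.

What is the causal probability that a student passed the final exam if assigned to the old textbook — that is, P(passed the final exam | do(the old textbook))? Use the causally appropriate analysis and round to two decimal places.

Prior GPA band satisfies the back-door criterion: it is not a descendant of the teaching method, and it blocks the spurious path from teaching method to outcome. Adjusting for it (i.e., using the within-prior GPA band rates) gives the causal effect.
Standardising the old textbook to the population prior GPA band mix: 0.554·588/704 + 0.446·17/96 = 0.542.

0.54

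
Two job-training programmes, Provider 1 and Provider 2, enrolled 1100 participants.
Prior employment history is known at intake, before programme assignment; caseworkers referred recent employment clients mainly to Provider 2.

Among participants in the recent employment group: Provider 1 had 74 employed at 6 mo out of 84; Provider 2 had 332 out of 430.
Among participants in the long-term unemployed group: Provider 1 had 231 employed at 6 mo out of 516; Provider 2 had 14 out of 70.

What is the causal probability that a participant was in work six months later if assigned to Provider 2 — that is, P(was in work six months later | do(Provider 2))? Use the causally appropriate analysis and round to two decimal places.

0.47

Prior employment history satisfies the back-door criterion: it is not a descendant of the programme, and it blocks the spurious path from programme to outcome. Adjusting for it (i.e., using the within-prior employment history rates) gives the causal effect.
Standardising Provider 2 to the population prior employment history mix: 0.467·332/430 + 0.533·14/70 = 0.467.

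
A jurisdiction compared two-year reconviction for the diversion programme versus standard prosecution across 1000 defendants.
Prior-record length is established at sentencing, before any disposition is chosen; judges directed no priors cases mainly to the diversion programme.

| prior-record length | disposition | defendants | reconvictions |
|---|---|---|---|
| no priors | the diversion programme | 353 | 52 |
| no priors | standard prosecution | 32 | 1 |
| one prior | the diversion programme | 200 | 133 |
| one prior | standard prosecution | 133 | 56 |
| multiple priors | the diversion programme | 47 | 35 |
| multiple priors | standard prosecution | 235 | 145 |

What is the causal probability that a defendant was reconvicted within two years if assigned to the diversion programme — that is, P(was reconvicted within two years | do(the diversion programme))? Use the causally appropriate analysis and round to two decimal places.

0.49

Within every prior-record length level standard prosecution has the lower rate, yet pooled the diversion programme does — Simpson's reversal.
Prior-record length differs across dispositions for reasons unrelated to any effect of the disposition itself, and it separately predicts the outcome — a classic confounder. We must compare within prior-record length levels.
Standardising the diversion programme to the population prior-record length mix: 0.385·52/353 + 0.333·133/200 + 0.282·35/47 = 0.488.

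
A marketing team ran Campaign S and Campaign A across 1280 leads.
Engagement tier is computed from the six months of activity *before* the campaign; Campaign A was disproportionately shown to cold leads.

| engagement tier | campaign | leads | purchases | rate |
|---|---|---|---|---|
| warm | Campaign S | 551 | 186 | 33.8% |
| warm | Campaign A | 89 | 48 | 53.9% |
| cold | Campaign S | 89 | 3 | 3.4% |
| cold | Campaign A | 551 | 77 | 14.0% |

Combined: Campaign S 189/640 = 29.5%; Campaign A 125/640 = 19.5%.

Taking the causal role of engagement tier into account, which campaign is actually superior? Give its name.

The engagement tier-specific comparison favours Campaign A throughout, but the pooled figures favour Campaign S. The question is whether to condition on engagement tier.
Engagement tier satisfies the back-door criterion: it is not a descendant of the campaign, and it blocks the spurious path from campaign to outcome. Adjusting for it (i.e., using the within-engagement tier rates) gives the causal effect.
Within each level — warm: 33.8% vs 53.9%; cold: 3.4% vs 14.0% — Campaign A is higher every time.

Campaign A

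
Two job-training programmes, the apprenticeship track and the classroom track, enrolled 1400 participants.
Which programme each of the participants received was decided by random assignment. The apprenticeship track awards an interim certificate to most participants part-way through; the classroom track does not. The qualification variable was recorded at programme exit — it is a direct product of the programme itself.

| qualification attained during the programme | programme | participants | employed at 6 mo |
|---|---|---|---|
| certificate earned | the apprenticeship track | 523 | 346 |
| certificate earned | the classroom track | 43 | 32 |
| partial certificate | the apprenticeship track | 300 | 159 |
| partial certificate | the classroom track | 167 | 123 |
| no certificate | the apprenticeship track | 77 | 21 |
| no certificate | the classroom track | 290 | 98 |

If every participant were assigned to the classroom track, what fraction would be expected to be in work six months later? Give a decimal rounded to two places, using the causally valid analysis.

Qualification attained during the programme is recorded after the programme and is itself shifted by it — it sits on the causal path from programme to outcome. Conditioning on a mediator would strip out part of the effect we want; the pooled comparison gives the total causal effect.
So P(outcome | do(the classroom track)) is just the pooled rate for the classroom track: 253/500 = 0.506.

0.51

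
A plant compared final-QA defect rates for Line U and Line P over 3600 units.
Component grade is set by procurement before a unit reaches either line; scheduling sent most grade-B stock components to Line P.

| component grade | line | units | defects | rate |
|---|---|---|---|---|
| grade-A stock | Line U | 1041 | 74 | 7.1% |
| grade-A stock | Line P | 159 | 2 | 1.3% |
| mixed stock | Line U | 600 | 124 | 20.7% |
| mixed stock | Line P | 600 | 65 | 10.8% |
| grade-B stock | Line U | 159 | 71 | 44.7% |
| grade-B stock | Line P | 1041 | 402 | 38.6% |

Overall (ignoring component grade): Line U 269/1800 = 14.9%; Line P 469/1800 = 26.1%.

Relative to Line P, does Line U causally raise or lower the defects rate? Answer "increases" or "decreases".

The component grade-specific comparison favours Line P throughout, but the pooled figures favour Line U. The question is whether to condition on component grade.
Component grade is set before the line has any effect — it is not caused by the line — and it independently drives the outcome. That makes it a confounder, so the causal comparison is within component grade levels.
Within each level — grade-A stock: 7.1% vs 1.3%; mixed stock: 20.7% vs 10.8%; grade-B stock: 44.7% vs 38.6% — Line P is lower every time.

increases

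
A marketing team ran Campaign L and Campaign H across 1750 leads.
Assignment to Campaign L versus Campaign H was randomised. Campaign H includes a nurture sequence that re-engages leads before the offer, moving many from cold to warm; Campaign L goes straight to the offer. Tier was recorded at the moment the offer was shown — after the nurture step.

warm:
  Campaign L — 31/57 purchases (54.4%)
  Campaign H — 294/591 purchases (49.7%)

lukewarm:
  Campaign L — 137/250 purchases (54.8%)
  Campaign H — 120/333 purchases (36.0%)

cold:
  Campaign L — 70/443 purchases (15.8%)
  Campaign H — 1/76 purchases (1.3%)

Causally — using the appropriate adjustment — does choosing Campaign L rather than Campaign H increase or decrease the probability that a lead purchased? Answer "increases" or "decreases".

decreases

Within every engagement tier level Campaign L has the higher rate, yet pooled Campaign H does — Simpson's reversal.
Engagement tier is downstream of the campaign. One should not condition on a consequence of treatment, so the overall rates are the right comparison.
Pooled: Campaign L 31.7% vs Campaign H 41.5%; Campaign H is higher overall.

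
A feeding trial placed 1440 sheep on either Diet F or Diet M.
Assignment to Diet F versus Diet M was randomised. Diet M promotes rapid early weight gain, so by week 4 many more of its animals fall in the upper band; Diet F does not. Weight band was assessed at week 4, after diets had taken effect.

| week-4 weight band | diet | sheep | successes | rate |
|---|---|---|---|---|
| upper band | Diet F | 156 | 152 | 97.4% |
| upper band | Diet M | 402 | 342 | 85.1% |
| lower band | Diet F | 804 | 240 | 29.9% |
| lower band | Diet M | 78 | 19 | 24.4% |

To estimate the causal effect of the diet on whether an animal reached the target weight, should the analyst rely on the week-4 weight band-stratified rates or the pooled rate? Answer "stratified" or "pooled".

pooled

The week-4 weight band-specific comparison favours Diet F throughout, but the pooled figures favour Diet M. The question is whether to condition on week-4 weight band.
Week-4 weight band lies on the pathway diet → week-4 weight band → outcome, so adjusting for it blocks the indirect effect. For the total causal effect of diet, use the unadjusted pooled rates.
Pooled: Diet F 40.8% vs Diet M 75.2%; Diet M is higher overall.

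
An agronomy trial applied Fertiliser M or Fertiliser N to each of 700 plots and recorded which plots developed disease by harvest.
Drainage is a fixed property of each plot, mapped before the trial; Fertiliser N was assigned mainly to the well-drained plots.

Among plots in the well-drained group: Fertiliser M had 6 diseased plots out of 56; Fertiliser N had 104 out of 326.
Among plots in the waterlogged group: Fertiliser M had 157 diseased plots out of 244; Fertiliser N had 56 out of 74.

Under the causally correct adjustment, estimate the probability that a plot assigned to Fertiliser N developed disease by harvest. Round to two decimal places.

0.52

Here field drainage is a common cause — it drives both which fertiliser a case falls under and the outcome. The crude comparison mixes populations; the stratum-specific rates are the causally relevant ones.
Standardising Fertiliser N to the population field drainage mix: 0.546·104/326 + 0.454·56/74 = 0.518.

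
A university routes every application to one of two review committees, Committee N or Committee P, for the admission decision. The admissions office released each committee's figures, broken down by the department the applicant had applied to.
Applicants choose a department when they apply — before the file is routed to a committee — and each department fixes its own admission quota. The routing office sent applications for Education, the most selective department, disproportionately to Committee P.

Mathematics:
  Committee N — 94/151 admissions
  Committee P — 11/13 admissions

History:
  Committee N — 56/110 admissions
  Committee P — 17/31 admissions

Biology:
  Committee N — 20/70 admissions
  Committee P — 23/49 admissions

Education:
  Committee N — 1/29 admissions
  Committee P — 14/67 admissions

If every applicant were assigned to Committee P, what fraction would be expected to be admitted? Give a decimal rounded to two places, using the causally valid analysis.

0.56

Nothing the review committee does changes department; the imbalance is an allocation artefact. With department also predicting the outcome, the pooled figure is confounded, and the within-stratum comparison is the causal one.
Standardising Committee P to the population department mix: 0.315·11/13 + 0.271·17/31 + 0.229·23/49 + 0.185·14/67 = 0.562.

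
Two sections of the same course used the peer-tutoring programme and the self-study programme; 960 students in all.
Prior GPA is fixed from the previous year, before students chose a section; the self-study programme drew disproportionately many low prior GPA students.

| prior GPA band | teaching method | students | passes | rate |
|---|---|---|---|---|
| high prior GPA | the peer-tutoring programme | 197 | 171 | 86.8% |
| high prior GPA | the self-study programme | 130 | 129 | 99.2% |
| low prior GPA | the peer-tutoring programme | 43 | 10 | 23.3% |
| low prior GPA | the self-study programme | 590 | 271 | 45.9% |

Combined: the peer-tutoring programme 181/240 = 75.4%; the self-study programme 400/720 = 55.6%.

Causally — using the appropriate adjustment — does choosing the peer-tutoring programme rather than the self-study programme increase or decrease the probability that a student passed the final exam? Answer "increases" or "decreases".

decreases

The stratified and pooled comparisons disagree (the self-study programme wins within each prior GPA band; the peer-tutoring programme wins overall), so the answer turns on the causal role of prior GPA band.
Since prior GPA band is a pre-existing factor (not a product of the teaching method) and it affects the outcome on its own, it is a confounder. The stratified rates, not the pooled rate, identify the causal effect.
Within each level — high prior GPA: 86.8% vs 99.2%; low prior GPA: 23.3% vs 45.9% — the self-study programme is higher every time.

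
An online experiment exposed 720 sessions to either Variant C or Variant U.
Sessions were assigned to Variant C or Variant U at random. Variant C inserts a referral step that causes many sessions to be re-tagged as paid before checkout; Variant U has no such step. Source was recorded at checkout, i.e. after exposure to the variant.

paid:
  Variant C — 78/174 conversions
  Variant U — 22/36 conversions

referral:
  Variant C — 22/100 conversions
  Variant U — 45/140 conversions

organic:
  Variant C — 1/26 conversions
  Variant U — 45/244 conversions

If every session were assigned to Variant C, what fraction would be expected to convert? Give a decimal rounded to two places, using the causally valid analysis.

Traffic source lies on the pathway variant → traffic source → outcome, so adjusting for it blocks the indirect effect. For the total causal effect of variant, use the unadjusted pooled rates.
So P(outcome | do(Variant C)) is just the pooled rate for Variant C: 101/300 = 0.337.

0.34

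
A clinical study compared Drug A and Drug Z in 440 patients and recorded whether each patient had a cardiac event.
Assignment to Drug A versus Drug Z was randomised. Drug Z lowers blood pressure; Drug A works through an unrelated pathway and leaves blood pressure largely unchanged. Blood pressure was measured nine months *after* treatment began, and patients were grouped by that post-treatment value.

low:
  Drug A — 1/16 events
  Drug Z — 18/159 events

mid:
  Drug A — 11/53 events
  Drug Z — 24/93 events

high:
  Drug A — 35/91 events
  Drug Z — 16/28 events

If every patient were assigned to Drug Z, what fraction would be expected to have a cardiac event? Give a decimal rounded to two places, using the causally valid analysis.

0.21

The stratified and pooled comparisons disagree (Drug A wins within each blood pressure; Drug Z wins overall), so the answer turns on the causal role of blood pressure.
The distribution of blood pressure is itself part of what the drug does — it is an intermediate outcome. Holding it fixed would remove that part of the effect; the total effect is the pooled difference.
So P(outcome | do(Drug Z)) is just the pooled rate for Drug Z: 58/280 = 0.207.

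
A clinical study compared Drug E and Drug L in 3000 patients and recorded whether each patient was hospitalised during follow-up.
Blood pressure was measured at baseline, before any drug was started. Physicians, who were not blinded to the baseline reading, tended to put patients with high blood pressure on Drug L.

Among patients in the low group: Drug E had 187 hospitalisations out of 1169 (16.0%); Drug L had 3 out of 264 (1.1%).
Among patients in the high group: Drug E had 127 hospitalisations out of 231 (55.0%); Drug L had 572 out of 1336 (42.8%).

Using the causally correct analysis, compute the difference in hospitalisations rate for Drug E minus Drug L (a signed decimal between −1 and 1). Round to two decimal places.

Blood pressure is set before the drug has any effect — it is not caused by the drug — and it independently drives the outcome. That makes it a confounder, so the causal comparison is within blood pressure levels.
Adjusting over the population distribution of blood pressure: 0.478·(0.160−0.011) + 0.522·(0.550−0.428) = +0.135.

+0.13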